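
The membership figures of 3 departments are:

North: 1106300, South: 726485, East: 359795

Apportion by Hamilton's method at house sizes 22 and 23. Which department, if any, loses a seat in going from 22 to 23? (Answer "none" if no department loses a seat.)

At 22 seats: North 11, South 7, East 4.
At 23 seats: North 11, South 8, East 4.
No department's allocation decreased.

none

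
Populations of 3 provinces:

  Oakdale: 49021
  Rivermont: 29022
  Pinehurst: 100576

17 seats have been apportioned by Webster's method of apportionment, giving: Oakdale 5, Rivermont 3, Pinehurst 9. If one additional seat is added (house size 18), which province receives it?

Priority for the next seat is population ÷ (current seats + 0.5).
Priorities: Oakdale 8912.909, Rivermont 8292.000, Pinehurst 10586.947.
Highest priority: Pinehurst.

Pinehurst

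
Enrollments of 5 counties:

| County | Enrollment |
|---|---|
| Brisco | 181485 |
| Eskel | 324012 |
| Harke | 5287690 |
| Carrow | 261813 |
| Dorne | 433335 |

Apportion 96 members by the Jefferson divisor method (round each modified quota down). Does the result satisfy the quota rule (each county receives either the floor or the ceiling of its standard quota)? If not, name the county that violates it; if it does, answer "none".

Harke

Standard quotas: Brisco 2.685, Eskel 4.794, Harke 78.236, Carrow 3.874, Dorne 6.412.
Jefferson allocation: Brisco 2, Eskel 4, Harke 80, Carrow 4, Dorne 6.
Harke has quota 78.236 (lower 78, upper 79) but receives 80 — outside the quota interval.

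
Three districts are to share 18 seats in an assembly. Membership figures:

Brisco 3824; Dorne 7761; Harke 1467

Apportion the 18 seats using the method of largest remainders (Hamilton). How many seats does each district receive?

Brisco 5, Dorne 11, Harke 2

Standard divisor: 13052 ÷ 18 ≈ 725.111.
Standard quotas: Brisco 5.2737, Dorne 10.7032, Harke 2.0231.
Lower quotas: Brisco 5, Dorne 10, Harke 2 (sum 17, leaving 1 seat).
Remainders in descending order: Dorne 0.7032, Brisco 0.2737, Harke 0.0231.
Largest remainder: Dorne receives the extra seat.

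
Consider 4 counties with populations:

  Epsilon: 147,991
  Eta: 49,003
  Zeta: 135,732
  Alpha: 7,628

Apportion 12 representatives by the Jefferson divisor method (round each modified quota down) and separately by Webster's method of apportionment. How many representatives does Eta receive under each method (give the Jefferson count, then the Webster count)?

1 and 2

Jefferson: Epsilon 6, Eta 1, Zeta 5, Alpha 0.
Webster: Epsilon 5, Eta 2, Zeta 5, Alpha 0.
Eta gets 1 under Jefferson and 2 under Webster.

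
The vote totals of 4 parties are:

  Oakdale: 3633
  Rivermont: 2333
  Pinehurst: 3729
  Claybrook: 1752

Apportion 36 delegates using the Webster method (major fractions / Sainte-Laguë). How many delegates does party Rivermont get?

Standard divisor 11447/36 ≈ 317.972; standard quotas: Oakdale 11.426, Rivermont 7.337, Pinehurst 11.727, Claybrook 5.510.
Rounding to the nearest integer gives Oakdale 11, Rivermont 7, Pinehurst 12, Claybrook 6 — total 36, matching the house size, so no adjustment is needed.
Rivermont receives 7.

7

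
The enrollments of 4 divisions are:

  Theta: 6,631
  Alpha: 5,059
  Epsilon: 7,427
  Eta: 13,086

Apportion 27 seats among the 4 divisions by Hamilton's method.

Total 32203; standard divisor 32203/27 ≈ 1192.704.
Standard quotas: Theta 5.5596, Alpha 4.2416, Epsilon 6.2270, Eta 10.9717.
Lower quotas: Theta 5, Alpha 4, Epsilon 6, Eta 10 (sum 25, leaving 2 seats).
Remainders in descending order: Eta 0.9717, Theta 0.5596, Alpha 0.2416, Epsilon 0.2270.
Largest remainders: Eta, Theta receive the extra seats.

Theta 6, Alpha 4, Epsilon 6, Eta 11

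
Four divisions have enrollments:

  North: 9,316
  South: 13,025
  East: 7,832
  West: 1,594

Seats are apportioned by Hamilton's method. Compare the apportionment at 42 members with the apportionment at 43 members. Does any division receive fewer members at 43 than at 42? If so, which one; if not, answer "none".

At 42 seats: North 12, South 17, East 11, West 2.
At 43 seats: North 13, South 18, East 10, West 2.
East drops from 11 to 10.

East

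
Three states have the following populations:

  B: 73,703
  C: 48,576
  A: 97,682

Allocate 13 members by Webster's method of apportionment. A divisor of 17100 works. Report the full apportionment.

B: 4, C: 3, A: 6

With modified divisor 17100: modified quotas B 4.310, C 2.841, A 5.712.
Rounding to the nearest integer: B 4, C 3, A 6 (total 13).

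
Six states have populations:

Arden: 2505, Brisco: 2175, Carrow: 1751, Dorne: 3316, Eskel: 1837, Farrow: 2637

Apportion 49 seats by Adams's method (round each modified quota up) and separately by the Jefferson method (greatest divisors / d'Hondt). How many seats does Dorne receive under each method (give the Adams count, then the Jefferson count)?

11 and 12

Adams: Arden 9, Brisco 8, Carrow 6, Dorne 11, Eskel 6, Farrow 9.
Jefferson: Arden 9, Brisco 7, Carrow 6, Dorne 12, Eskel 6, Farrow 9.
Dorne gets 11 under Adams and 12 under Jefferson.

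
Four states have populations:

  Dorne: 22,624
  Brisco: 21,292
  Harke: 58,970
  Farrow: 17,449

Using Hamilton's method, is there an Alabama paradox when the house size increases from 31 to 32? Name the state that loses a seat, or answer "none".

At 31 seats: Dorne 6, Brisco 5, Harke 15, Farrow 5.
At 32 seats: Dorne 6, Brisco 6, Harke 16, Farrow 4.
Farrow drops from 5 to 4.

Farrow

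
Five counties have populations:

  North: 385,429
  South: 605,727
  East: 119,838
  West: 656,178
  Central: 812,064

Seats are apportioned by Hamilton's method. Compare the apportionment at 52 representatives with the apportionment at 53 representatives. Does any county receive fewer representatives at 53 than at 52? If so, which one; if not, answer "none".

At 52 seats: North 8, South 12, East 3, West 13, Central 16.
At 53 seats: North 8, South 12, East 2, West 14, Central 17.
East drops from 3 to 2.

East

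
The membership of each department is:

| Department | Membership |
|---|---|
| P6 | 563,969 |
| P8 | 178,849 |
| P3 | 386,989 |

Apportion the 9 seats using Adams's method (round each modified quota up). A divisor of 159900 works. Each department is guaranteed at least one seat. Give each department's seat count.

P6: 4; P8: 2; P3: 3

With modified divisor 159900: modified quotas P6 3.527, P8 1.119, P3 2.420.
Rounding up: P6 4, P8 2, P3 3 (total 9).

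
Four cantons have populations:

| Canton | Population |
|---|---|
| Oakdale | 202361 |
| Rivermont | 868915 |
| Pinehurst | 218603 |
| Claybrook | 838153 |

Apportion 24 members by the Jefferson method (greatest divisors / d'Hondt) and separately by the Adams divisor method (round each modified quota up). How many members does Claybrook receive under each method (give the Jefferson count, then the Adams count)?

10 and 9

Jefferson: Oakdale 2, Rivermont 10, Pinehurst 2, Claybrook 10.
Adams: Oakdale 3, Rivermont 9, Pinehurst 3, Claybrook 9.
Claybrook gets 10 under Jefferson and 9 under Adams.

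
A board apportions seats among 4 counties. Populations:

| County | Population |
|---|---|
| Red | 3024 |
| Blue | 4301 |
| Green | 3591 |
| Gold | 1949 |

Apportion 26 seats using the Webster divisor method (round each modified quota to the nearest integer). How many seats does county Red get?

6

Standard divisor 12865/26 ≈ 494.808; standard quotas: Red 6.111, Blue 8.692, Green 7.257, Gold 3.939.
Rounding to the nearest integer gives Red 6, Blue 9, Green 7, Gold 4 — total 26, matching the house size, so no adjustment is needed.
Red receives 6.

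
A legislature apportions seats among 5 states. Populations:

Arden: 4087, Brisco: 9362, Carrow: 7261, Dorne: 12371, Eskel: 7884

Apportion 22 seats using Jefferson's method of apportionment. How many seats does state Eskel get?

4

Standard divisor 40965/22 ≈ 1862.045; standard quotas: Arden 2.195, Brisco 5.028, Carrow 3.899, Dorne 6.644, Eskel 4.234.
Rounding down gives 2, 5, 3, 6, 4 = 20 seats, so the divisor must be adjusted.
With modified divisor 1700: modified quotas Arden 2.404, Brisco 5.507, Carrow 4.271, Dorne 7.277, Eskel 4.638.
Rounding down: Arden 2, Brisco 5, Carrow 4, Dorne 7, Eskel 4 (total 22).
Eskel receives 4.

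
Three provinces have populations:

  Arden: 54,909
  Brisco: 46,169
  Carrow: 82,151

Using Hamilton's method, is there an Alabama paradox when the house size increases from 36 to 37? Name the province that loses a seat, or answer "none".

none

At 36 seats: Arden 11, Brisco 9, Carrow 16.
At 37 seats: Arden 11, Brisco 9, Carrow 17.
No province's allocation decreased.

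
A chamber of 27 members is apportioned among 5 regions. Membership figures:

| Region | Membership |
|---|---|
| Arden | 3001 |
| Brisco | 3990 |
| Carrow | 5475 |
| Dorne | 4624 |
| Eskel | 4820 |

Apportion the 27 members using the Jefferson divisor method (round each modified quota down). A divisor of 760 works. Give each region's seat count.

Arden=3, Brisco=5, Carrow=7, Dorne=6, Eskel=6

With modified divisor 760: modified quotas Arden 3.949, Brisco 5.250, Carrow 7.204, Dorne 6.084, Eskel 6.342.
Rounding down: Arden 3, Brisco 5, Carrow 7, Dorne 6, Eskel 6 (total 27).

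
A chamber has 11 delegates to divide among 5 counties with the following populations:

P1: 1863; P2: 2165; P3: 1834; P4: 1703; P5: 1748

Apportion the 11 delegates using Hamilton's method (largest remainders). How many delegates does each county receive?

P1: 2; P2: 3; P3: 2; P4: 2; P5: 2

Total 9313; standard divisor 9313/11 ≈ 846.636.
Standard quotas: P1 2.200, P2 2.557, P3 2.166, P4 2.011, P5 2.065.
Lower quotas: P1 2, P2 2, P3 2, P4 2, P5 2 (sum 10, leaving 1 seat).
Remainders in descending order: P2 0.557, P1 0.200, P3 0.166, P5 0.065, P4 0.011.
The surplus seat goes to P2.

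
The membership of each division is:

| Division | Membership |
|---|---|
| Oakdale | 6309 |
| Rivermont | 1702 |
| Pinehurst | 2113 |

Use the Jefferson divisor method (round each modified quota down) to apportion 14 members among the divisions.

Oakdale=9, Rivermont=2, Pinehurst=3

Standard divisor 10124/14 ≈ 723.143; standard quotas: Oakdale 8.724, Rivermont 2.354, Pinehurst 2.922.
Rounding down gives 8, 2, 2 = 12 seats, so the divisor must be adjusted.
With modified divisor 670: modified quotas Oakdale 9.416, Rivermont 2.540, Pinehurst 3.154.
Rounding down: Oakdale 9, Rivermont 2, Pinehurst 3 (total 14).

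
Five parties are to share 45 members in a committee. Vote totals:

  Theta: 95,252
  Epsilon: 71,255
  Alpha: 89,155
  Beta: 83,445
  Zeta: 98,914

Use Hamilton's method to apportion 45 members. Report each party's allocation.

Theta=10; Epsilon=7; Alpha=9; Beta=9; Zeta=10

The standard divisor is 438021/45 ≈ 9733.8.
Standard quotas: Theta 9.7857, Epsilon 7.3204, Alpha 9.1593, Beta 8.5727, Zeta 10.1619.
Lower quotas: Theta 9, Epsilon 7, Alpha 9, Beta 8, Zeta 10 (sum 43, leaving 2 seats).
Remainders in descending order: Theta 0.7857, Beta 0.5727, Epsilon 0.3204, Zeta 0.1619, Alpha 0.1593.
The surplus seats go to Theta, Beta.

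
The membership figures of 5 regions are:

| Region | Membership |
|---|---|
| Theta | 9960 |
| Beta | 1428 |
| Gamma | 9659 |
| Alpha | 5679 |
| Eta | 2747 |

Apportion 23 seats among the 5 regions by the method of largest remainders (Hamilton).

Theta=8, Beta=1, Gamma=8, Alpha=4, Eta=2

The standard divisor is 29473/23 ≈ 1281.435.
Standard quotas: Theta 7.7725, Beta 1.1144, Gamma 7.5376, Alpha 4.4318, Eta 2.1437.
Lower quotas: Theta 7, Beta 1, Gamma 7, Alpha 4, Eta 2 (sum 21, leaving 2 seats).
Remainders in descending order: Theta 0.7725, Gamma 0.5376, Alpha 0.4318, Eta 0.1437, Beta 0.1144.
The surplus seats go to Theta, Gamma.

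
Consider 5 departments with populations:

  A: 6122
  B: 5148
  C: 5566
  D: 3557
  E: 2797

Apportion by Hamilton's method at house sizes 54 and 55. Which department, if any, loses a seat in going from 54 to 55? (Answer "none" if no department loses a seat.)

At 54 seats: A 14, B 12, C 13, D 8, E 7.
At 55 seats: A 15, B 12, C 13, D 8, E 7.
No department's allocation decreased.

none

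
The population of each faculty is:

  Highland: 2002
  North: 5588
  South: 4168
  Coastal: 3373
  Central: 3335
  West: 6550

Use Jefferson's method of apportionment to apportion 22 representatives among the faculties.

Standard divisor 25016/22 ≈ 1137.091; standard quotas: Highland 1.761, North 4.914, South 3.665, Coastal 2.966, Central 2.933, West 5.760.
Rounding down gives 1, 4, 3, 2, 2, 5 = 17 seats, so the divisor must be adjusted.
With modified divisor 1020: modified quotas Highland 1.963, North 5.478, South 4.086, Coastal 3.307, Central 3.270, West 6.422.
Rounding down: Highland 1, North 5, South 4, Coastal 3, Central 3, West 6 (total 22).

Highland=1, North=5, South=4, Coastal=3, Central=3, West=6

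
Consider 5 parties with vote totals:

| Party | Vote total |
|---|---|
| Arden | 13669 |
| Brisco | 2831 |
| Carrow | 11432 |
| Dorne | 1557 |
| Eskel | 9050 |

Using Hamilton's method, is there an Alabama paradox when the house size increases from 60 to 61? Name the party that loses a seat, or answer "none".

At 60 seats: Arden 21, Brisco 4, Carrow 18, Dorne 3, Eskel 14.
At 61 seats: Arden 22, Brisco 5, Carrow 18, Dorne 2, Eskel 14.
Dorne drops from 3 to 2.

Dorne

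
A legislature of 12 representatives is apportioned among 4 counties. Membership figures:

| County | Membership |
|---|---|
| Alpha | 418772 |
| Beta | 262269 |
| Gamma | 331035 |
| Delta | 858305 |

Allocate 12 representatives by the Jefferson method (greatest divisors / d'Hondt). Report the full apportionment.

Alpha=3, Beta=1, Gamma=2, Delta=6

Standard divisor 1870381/12 ≈ 155865.083; standard quotas: Alpha 2.687, Beta 1.683, Gamma 2.124, Delta 5.507.
Rounding down gives 2, 1, 2, 5 = 10 seats, so the divisor must be adjusted.
With modified divisor 135400: modified quotas Alpha 3.093, Beta 1.937, Gamma 2.445, Delta 6.339.
Rounding down: Alpha 3, Beta 1, Gamma 2, Delta 6 (total 12).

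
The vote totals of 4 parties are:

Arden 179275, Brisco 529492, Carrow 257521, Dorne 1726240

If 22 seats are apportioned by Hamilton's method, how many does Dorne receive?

14

Total 2692528; standard divisor 2692528/22 ≈ 122387.636.
Standard quotas: Arden 1.4648, Brisco 4.3264, Carrow 2.1041, Dorne 14.1047.
Lower quotas: Arden 1, Brisco 4, Carrow 2, Dorne 14 (sum 21, leaving 1 seat).
Remainders in descending order: Arden 0.4648, Brisco 0.3264, Dorne 0.1047, Carrow 0.1041.
The surplus seat goes to Arden.
Dorne receives 14.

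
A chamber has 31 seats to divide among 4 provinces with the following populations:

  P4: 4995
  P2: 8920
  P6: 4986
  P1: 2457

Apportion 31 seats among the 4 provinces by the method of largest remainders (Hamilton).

Total 21358; standard divisor 21358/31 ≈ 688.968.
Standard quotas: P4 7.2500, P2 12.9469, P6 7.2369, P1 3.5662.
Lower quotas: P4 7, P2 12, P6 7, P1 3 (sum 29, leaving 2 seats).
Remainders in descending order: P2 0.9469, P1 0.5662, P4 0.2500, P6 0.2369.
The surplus seats go to P2, P1.

P4=7; P2=13; P6=7; P1=4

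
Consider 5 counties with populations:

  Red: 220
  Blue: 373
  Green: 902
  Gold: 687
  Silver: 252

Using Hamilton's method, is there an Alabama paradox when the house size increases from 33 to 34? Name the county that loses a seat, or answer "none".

At 33 seats: Red 3, Blue 5, Green 12, Gold 9, Silver 4.
At 34 seats: Red 3, Blue 5, Green 13, Gold 10, Silver 3.
Silver drops from 4 to 3.

Silver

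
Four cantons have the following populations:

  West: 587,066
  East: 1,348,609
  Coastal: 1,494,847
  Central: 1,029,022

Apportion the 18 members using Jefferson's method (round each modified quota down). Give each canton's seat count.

Standard divisor 4459544/18 ≈ 247752.444; standard quotas: West 2.370, East 5.443, Coastal 6.034, Central 4.153.
Rounding down gives 2, 5, 6, 4 = 17 seats, so the divisor must be adjusted.
With modified divisor 219200: modified quotas West 2.678, East 6.152, Coastal 6.820, Central 4.694.
Rounding down: West 2, East 6, Coastal 6, Central 4 (total 18).

West 2, East 6, Coastal 6, Central 4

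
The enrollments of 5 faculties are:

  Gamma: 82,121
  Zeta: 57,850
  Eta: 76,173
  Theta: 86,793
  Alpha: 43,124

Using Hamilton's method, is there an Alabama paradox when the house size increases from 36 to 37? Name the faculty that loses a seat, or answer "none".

none

At 36 seats: Gamma 9, Zeta 6, Eta 8, Theta 9, Alpha 4.
At 37 seats: Gamma 9, Zeta 6, Eta 8, Theta 9, Alpha 5.
No faculty's allocation decreased.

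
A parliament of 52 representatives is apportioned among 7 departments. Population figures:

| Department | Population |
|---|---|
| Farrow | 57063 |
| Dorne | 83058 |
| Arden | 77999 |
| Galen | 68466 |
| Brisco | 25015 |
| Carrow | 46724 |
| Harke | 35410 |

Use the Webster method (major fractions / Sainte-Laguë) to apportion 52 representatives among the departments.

Standard divisor 393735/52 ≈ 7571.827; standard quotas: Farrow 7.536, Dorne 10.969, Arden 10.301, Galen 9.042, Brisco 3.304, Carrow 6.171, Harke 4.677.
Rounding to the nearest integer gives Farrow 8, Dorne 11, Arden 10, Galen 9, Brisco 3, Carrow 6, Harke 5 — total 52, matching the house size, so no adjustment is needed.

Farrow: 8; Dorne: 11; Arden: 10; Galen: 9; Brisco: 3; Carrow: 6; Harke: 5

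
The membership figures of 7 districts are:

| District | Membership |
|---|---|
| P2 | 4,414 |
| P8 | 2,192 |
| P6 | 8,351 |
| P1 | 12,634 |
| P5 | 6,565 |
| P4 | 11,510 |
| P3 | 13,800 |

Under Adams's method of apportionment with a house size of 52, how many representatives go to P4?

Standard divisor 59466/52 ≈ 1143.577; standard quotas: P2 3.860, P8 1.917, P6 7.303, P1 11.048, P5 5.741, P4 10.065, P3 12.067.
Rounding up gives 4, 2, 8, 12, 6, 11, 13 = 56 seats, so the divisor must be adjusted.
With modified divisor 1200: modified quotas P2 3.678, P8 1.827, P6 6.959, P1 10.528, P5 5.471, P4 9.592, P3 11.500.
Rounding up: P2 4, P8 2, P6 7, P1 11, P5 6, P4 10, P3 12 (total 52).
P4 receives 10.

10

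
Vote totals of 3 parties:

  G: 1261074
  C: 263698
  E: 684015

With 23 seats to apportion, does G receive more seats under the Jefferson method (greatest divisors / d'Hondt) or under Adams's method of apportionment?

Jefferson: G 14, C 2, E 7.
Adams: G 13, C 3, E 7.
G gets 14 under Jefferson and 13 under Adams.

Jefferson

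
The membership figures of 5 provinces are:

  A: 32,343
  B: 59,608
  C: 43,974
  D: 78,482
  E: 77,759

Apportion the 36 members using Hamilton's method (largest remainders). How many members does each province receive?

Standard divisor: 292166 ÷ 36 ≈ 8115.722.
Standard quotas: A 3.9852, B 7.3448, C 5.4184, D 9.6704, E 9.5813.
Lower quotas: A 3, B 7, C 5, D 9, E 9 (sum 33, leaving 3 seats).
Remainders in descending order: A 0.9852, D 0.6704, E 0.5813, C 0.4184, B 0.3448.
Largest remainders: A, D, E receive the extra seats.

A: 4, B: 7, C: 5, D: 10, E: 10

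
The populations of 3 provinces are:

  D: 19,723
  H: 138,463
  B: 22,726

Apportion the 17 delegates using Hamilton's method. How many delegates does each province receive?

D 2, H 13, B 2

Total 180912; standard divisor 180912/17 ≈ 10641.882.
Standard quotas: D 1.8533, H 13.0111, B 2.1355.
Lower quotas: D 1, H 13, B 2 (sum 16, leaving 1 seat).
Remainders in descending order: D 0.8533, B 0.1355, H 0.0111.
Largest remainder: D receives the extra seat.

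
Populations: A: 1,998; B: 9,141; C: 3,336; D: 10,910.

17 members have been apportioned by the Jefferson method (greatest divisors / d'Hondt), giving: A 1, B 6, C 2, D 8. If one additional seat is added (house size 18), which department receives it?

Priority for the next seat is population ÷ (current seats + 1).
Priorities: A 999.000, B 1305.857, C 1112.000, D 1212.222.
Highest priority: B.

B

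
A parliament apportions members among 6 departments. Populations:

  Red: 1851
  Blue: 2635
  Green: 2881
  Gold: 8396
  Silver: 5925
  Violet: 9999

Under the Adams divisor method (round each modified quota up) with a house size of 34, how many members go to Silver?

6

Standard divisor 31687/34 ≈ 931.971; standard quotas: Red 1.986, Blue 2.827, Green 3.091, Gold 9.009, Silver 6.357, Violet 10.729.
Rounding up gives 2, 3, 4, 10, 7, 11 = 37 seats, so the divisor must be adjusted.
With modified divisor 994: modified quotas Red 1.862, Blue 2.651, Green 2.898, Gold 8.447, Silver 5.961, Violet 10.059.
Rounding up: Red 2, Blue 3, Green 3, Gold 9, Silver 6, Violet 11 (total 34).
Silver receives 6.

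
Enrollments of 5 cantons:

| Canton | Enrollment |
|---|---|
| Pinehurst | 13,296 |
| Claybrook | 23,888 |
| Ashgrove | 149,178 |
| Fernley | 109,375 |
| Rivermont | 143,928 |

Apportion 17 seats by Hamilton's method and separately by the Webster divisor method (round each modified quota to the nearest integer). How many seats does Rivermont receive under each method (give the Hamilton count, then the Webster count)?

6 and 5

Hamilton: Pinehurst 0, Claybrook 1, Ashgrove 6, Fernley 4, Rivermont 6.
Webster: Pinehurst 1, Claybrook 1, Ashgrove 6, Fernley 4, Rivermont 5.
Rivermont gets 6 under Hamilton and 5 under Webster.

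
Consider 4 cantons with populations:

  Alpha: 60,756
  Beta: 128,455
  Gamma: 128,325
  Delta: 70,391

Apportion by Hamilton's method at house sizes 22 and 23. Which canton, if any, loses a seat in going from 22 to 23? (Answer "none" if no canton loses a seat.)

At 22 seats: Alpha 4, Beta 7, Gamma 7, Delta 4.
At 23 seats: Alpha 3, Beta 8, Gamma 8, Delta 4.
Alpha drops from 4 to 3.

Alpha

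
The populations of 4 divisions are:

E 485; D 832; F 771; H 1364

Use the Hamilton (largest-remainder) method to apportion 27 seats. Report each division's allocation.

E=4, D=6, F=6, H=11

The standard divisor is 3452/27 ≈ 127.852.
Standard quotas: E 3.793, D 6.508, F 6.030, H 10.669.
Lower quotas: E 3, D 6, F 6, H 10 (sum 25, leaving 2 seats).
Remainders in descending order: E 0.793, H 0.669, D 0.508, F 0.030.
The surplus seats go to E, H.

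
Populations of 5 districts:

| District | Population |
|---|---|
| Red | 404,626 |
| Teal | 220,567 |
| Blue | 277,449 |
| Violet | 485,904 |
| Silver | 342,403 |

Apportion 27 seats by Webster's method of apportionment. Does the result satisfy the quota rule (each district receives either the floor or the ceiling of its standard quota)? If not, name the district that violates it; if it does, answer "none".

Standard quotas: Red 6.312, Teal 3.440, Blue 4.328, Violet 7.579, Silver 5.341.
Webster allocation: Red 6, Teal 4, Blue 4, Violet 8, Silver 5.
Every allocation lies between the lower and upper quota.

none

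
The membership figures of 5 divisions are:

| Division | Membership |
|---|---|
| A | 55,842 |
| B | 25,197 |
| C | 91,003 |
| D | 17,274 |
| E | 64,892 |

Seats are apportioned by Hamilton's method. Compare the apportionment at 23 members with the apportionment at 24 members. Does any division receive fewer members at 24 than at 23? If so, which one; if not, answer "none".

At 23 seats: A 5, B 2, C 8, D 2, E 6.
At 24 seats: A 5, B 2, C 9, D 2, E 6.
No division's allocation decreased.

none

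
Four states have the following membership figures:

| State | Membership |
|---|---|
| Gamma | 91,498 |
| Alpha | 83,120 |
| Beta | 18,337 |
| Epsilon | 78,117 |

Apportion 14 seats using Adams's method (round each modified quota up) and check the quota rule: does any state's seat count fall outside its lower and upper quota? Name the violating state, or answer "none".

none

Standard quotas: Gamma 4.726, Alpha 4.293, Beta 0.947, Epsilon 4.034.
Adams allocation: Gamma 5, Alpha 4, Beta 1, Epsilon 4.
Every allocation lies between the lower and upper quota.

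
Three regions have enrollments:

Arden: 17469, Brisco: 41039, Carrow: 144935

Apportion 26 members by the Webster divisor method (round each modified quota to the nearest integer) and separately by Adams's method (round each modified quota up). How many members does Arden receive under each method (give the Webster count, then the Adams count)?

Webster: Arden 2, Brisco 5, Carrow 19.
Adams: Arden 3, Brisco 5, Carrow 18.
Arden gets 2 under Webster and 3 under Adams.

2 and 3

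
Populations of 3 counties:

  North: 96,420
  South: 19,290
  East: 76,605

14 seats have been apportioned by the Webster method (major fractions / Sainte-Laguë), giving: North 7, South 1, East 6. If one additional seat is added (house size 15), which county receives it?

South

Priority for the next seat is population ÷ (current seats + 0.5).
Priorities: North 12856.000, South 12860.000, East 11785.385.
Highest priority: South.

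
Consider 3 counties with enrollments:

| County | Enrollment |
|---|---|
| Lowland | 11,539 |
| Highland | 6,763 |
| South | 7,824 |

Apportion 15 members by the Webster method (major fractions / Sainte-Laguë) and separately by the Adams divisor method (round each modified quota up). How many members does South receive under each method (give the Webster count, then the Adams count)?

Webster: Lowland 7, Highland 4, South 4.
Adams: Lowland 6, Highland 4, South 5.
South gets 4 under Webster and 5 under Adams.

4 and 5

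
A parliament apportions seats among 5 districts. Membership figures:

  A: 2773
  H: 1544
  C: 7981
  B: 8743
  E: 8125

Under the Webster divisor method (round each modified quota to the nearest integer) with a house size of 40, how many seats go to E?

11

Standard divisor 29166/40 ≈ 729.15; standard quotas: A 3.803, H 2.118, C 10.946, B 11.991, E 11.143.
Rounding to the nearest integer gives A 4, H 2, C 11, B 12, E 11 — total 40, matching the house size, so no adjustment is needed.
E receives 11.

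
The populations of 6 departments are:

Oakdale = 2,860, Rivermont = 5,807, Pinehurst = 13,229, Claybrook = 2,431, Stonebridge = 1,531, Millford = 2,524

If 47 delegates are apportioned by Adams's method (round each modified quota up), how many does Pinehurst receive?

Standard divisor 28382/47 ≈ 603.872; standard quotas: Oakdale 4.736, Rivermont 9.616, Pinehurst 21.907, Claybrook 4.026, Stonebridge 2.535, Millford 4.180.
Rounding up gives 5, 10, 22, 5, 3, 5 = 50 seats, so the divisor must be adjusted.
With modified divisor 640: modified quotas Oakdale 4.469, Rivermont 9.073, Pinehurst 20.670, Claybrook 3.798, Stonebridge 2.392, Millford 3.944.
Rounding up: Oakdale 5, Rivermont 10, Pinehurst 21, Claybrook 4, Stonebridge 3, Millford 4 (total 47).
Pinehurst receives 21.

21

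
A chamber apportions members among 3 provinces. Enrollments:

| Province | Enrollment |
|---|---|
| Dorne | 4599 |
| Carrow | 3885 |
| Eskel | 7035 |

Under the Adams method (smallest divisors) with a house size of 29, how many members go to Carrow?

7

Standard divisor 15519/29 ≈ 535.138; standard quotas: Dorne 8.594, Carrow 7.260, Eskel 13.146.
Rounding up gives 9, 8, 14 = 31 seats, so the divisor must be adjusted.
With modified divisor 560: modified quotas Dorne 8.213, Carrow 6.938, Eskel 12.562.
Rounding up: Dorne 9, Carrow 7, Eskel 13 (total 29).
Carrow receives 7.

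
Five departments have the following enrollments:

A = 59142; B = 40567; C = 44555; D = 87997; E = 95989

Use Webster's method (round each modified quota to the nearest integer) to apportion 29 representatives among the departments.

Standard divisor 328250/29 ≈ 11318.966; standard quotas: A 5.225, B 3.584, C 3.936, D 7.774, E 8.480.
Rounding to the nearest integer gives A 5, B 4, C 4, D 8, E 8 — total 29, matching the house size, so no adjustment is needed.

A=5; B=4; C=4; D=8; E=8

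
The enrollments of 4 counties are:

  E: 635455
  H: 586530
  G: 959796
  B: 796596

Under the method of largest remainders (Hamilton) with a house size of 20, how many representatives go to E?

4

The standard divisor is 2978377/20 ≈ 148918.85.
Standard quotas: E 4.2671, H 3.9386, G 6.4451, B 5.3492.
Lower quotas: E 4, H 3, G 6, B 5 (sum 18, leaving 2 seats).
Remainders in descending order: H 0.9386, G 0.4451, B 0.3492, E 0.2671.
The surplus seats go to H, G.
E receives 4.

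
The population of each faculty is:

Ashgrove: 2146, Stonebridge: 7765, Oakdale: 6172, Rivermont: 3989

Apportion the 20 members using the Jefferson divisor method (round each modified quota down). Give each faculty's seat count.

Standard divisor 20072/20 ≈ 1003.6; standard quotas: Ashgrove 2.138, Stonebridge 7.737, Oakdale 6.150, Rivermont 3.975.
Rounding down gives 2, 7, 6, 3 = 18 seats, so the divisor must be adjusted.
With modified divisor 900: modified quotas Ashgrove 2.384, Stonebridge 8.628, Oakdale 6.858, Rivermont 4.432.
Rounding down: Ashgrove 2, Stonebridge 8, Oakdale 6, Rivermont 4 (total 20).

Ashgrove 2; Stonebridge 8; Oakdale 6; Rivermont 4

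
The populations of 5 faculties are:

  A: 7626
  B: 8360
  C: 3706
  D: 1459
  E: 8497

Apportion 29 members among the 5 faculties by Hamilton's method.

Standard divisor: 29648 ÷ 29 ≈ 1022.345.
Standard quotas: A 7.4593, B 8.1773, C 3.6250, D 1.4271, E 8.3113.
Lower quotas: A 7, B 8, C 3, D 1, E 8 (sum 27, leaving 2 seats).
Remainders in descending order: C 0.6250, A 0.4593, D 0.4271, E 0.3113, B 0.1773.
Largest remainders: C, A receive the extra seats.

A=8; B=8; C=4; D=1; E=8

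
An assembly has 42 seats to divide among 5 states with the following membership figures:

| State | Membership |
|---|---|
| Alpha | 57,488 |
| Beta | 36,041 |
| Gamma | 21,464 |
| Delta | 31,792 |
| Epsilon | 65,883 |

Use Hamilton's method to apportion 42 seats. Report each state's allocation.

Alpha: 12; Beta: 7; Gamma: 4; Delta: 6; Epsilon: 13

Total 212668; standard divisor 212668/42 ≈ 5063.524.
Standard quotas: Alpha 11.3534, Beta 7.1178, Gamma 4.2389, Delta 6.2786, Epsilon 13.0113.
Lower quotas: Alpha 11, Beta 7, Gamma 4, Delta 6, Epsilon 13 (sum 41, leaving 1 seat).
Remainders in descending order: Alpha 0.3534, Delta 0.2786, Gamma 0.2389, Beta 0.1178, Epsilon 0.0113.
The surplus seat goes to Alpha.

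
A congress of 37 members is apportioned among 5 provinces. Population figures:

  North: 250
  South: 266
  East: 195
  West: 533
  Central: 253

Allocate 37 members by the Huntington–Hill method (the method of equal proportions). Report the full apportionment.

North=6, South=7, East=5, West=13, Central=6

With divisor 40: modified quotas North 6.250, South 6.650, East 4.875, West 13.325, Central 6.325.
Geometric-mean thresholds: North √(6·7)=6.481, South √(6·7)=6.481, East √(4·5)=4.472, West √(13·14)=13.491, Central √(6·7)=6.481.
Each quota rounded against its threshold gives North 6, South 7, East 5, West 13, Central 6 (total 37).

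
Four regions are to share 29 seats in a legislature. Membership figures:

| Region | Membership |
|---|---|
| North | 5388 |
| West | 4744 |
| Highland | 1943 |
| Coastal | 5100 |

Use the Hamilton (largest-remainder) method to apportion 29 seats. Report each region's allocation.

North: 9, West: 8, Highland: 3, Coastal: 9

Standard divisor: 17175 ÷ 29 ≈ 592.241.
Standard quotas: North 9.0976, West 8.0102, Highland 3.2808, Coastal 8.6114.
Lower quotas: North 9, West 8, Highland 3, Coastal 8 (sum 28, leaving 1 seat).
Remainders in descending order: Coastal 0.6114, Highland 0.2808, North 0.0976, West 0.0102.
The surplus seat goes to Coastal.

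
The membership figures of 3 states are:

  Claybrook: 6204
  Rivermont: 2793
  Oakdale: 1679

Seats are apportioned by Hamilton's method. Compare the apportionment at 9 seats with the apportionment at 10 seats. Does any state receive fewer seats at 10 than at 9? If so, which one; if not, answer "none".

Oakdale

At 9 seats: Claybrook 5, Rivermont 2, Oakdale 2.
At 10 seats: Claybrook 6, Rivermont 3, Oakdale 1.
Oakdale drops from 2 to 1.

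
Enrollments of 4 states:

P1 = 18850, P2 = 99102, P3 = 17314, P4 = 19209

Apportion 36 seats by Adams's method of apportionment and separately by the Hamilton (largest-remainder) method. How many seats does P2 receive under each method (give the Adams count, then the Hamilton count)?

22 and 23

Adams: P1 5, P2 22, P3 4, P4 5.
Hamilton: P1 4, P2 23, P3 4, P4 5.
P2 gets 22 under Adams and 23 under Hamilton.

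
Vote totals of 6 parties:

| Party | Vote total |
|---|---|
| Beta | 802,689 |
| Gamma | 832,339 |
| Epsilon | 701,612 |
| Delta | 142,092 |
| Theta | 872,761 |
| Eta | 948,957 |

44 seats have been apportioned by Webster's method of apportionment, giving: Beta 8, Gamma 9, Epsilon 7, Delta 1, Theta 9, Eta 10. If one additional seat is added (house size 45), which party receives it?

Delta

Priority for the next seat is population ÷ (current seats + 0.5).
Priorities: Beta 94434.000, Gamma 87614.632, Epsilon 93548.267, Delta 94728.000, Theta 91869.579, Eta 90376.857.
Highest priority: Delta.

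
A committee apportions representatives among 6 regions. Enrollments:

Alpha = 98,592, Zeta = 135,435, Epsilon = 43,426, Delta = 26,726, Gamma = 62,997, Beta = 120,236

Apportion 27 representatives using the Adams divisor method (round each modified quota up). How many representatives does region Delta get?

Standard divisor 487412/27 ≈ 18052.296; standard quotas: Alpha 5.461, Zeta 7.502, Epsilon 2.406, Delta 1.480, Gamma 3.490, Beta 6.660.
Rounding up gives 6, 8, 3, 2, 4, 7 = 30 seats, so the divisor must be adjusted.
With modified divisor 20500: modified quotas Alpha 4.809, Zeta 6.607, Epsilon 2.118, Delta 1.304, Gamma 3.073, Beta 5.865.
Rounding up: Alpha 5, Zeta 7, Epsilon 3, Delta 2, Gamma 4, Beta 6 (total 27).
Delta receives 2.

2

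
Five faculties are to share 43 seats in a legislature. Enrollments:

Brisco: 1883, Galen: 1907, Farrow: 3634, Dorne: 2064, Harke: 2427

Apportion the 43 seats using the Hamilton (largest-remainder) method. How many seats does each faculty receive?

The standard divisor is 11915/43 ≈ 277.093.
Standard quotas: Brisco 6.796, Galen 6.882, Farrow 13.115, Dorne 7.449, Harke 8.759.
Lower quotas: Brisco 6, Galen 6, Farrow 13, Dorne 7, Harke 8 (sum 40, leaving 3 seats).
Remainders in descending order: Galen 0.882, Brisco 0.796, Harke 0.759, Dorne 0.449, Farrow 0.115.
The surplus seats go to Galen, Brisco, Harke.

Brisco: 7; Galen: 7; Farrow: 13; Dorne: 7; Harke: 9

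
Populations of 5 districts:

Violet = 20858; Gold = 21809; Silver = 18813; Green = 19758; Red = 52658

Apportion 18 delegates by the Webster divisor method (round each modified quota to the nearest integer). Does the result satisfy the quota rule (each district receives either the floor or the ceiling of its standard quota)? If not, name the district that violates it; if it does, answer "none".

Standard quotas: Violet 2.804, Gold 2.932, Silver 2.529, Green 2.656, Red 7.079.
Webster allocation: Violet 3, Gold 3, Silver 2, Green 3, Red 7.
Every allocation lies between the lower and upper quota.

none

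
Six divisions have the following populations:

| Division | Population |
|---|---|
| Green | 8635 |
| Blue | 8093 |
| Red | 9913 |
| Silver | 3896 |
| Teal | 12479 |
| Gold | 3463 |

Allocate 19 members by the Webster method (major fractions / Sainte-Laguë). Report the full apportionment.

Green 4; Blue 3; Red 4; Silver 2; Teal 5; Gold 1

Standard divisor 46479/19 ≈ 2446.263; standard quotas: Green 3.530, Blue 3.308, Red 4.052, Silver 1.593, Teal 5.101, Gold 1.416.
Rounding to the nearest integer gives Green 4, Blue 3, Red 4, Silver 2, Teal 5, Gold 1 — total 19, matching the house size, so no adjustment is needed.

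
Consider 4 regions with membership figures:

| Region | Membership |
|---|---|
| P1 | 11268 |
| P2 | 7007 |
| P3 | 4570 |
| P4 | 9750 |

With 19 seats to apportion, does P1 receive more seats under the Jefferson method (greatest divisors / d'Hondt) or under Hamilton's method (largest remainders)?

Jefferson: P1 7, P2 4, P3 2, P4 6.
Hamilton: P1 6, P2 4, P3 3, P4 6.
P1 gets 7 under Jefferson and 6 under Hamilton.

Jefferson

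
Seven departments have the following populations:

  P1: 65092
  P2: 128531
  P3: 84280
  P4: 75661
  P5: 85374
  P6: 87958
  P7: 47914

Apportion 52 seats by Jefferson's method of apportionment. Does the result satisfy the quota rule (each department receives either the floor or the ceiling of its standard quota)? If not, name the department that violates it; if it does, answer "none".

Standard quotas: P1 5.889, P2 11.628, P3 7.624, P4 6.845, P5 7.723, P6 7.957, P7 4.335.
Jefferson allocation: P1 6, P2 12, P3 7, P4 7, P5 8, P6 8, P7 4.
Every allocation lies between the lower and upper quota.

none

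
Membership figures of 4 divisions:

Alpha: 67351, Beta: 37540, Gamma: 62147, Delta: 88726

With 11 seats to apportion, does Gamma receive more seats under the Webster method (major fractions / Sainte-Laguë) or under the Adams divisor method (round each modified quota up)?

Webster: Alpha 3, Beta 2, Gamma 2, Delta 4.
Adams: Alpha 3, Beta 2, Gamma 3, Delta 3.
Gamma gets 2 under Webster and 3 under Adams.

Adams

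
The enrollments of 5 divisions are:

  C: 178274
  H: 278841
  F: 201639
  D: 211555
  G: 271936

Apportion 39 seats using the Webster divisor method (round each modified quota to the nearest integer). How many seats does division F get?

7

Standard divisor 1142245/39 ≈ 29288.333; standard quotas: C 6.087, H 9.521, F 6.885, D 7.223, G 9.285.
Rounding to the nearest integer gives C 6, H 10, F 7, D 7, G 9 — total 39, matching the house size, so no adjustment is needed.
F receives 7.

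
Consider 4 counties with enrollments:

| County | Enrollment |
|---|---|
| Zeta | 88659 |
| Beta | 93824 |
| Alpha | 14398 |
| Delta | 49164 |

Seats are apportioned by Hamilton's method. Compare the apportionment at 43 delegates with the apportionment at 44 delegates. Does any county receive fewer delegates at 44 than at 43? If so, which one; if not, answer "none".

Alpha

At 43 seats: Zeta 15, Beta 16, Alpha 3, Delta 9.
At 44 seats: Zeta 16, Beta 17, Alpha 2, Delta 9.
Alpha drops from 3 to 2.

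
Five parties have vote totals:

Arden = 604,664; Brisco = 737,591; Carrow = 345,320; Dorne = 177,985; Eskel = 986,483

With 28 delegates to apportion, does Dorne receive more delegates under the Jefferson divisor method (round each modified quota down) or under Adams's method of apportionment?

Jefferson: Arden 6, Brisco 8, Carrow 3, Dorne 1, Eskel 10.
Adams: Arden 6, Brisco 7, Carrow 4, Dorne 2, Eskel 9.
Dorne gets 1 under Jefferson and 2 under Adams.

Adams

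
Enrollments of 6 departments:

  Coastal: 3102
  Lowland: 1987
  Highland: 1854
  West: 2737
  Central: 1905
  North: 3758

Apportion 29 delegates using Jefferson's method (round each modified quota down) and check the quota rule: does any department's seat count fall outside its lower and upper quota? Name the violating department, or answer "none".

none

Standard quotas: Coastal 5.863, Lowland 3.756, Highland 3.504, West 5.173, Central 3.601, North 7.103.
Jefferson allocation: Coastal 6, Lowland 4, Highland 3, West 5, Central 4, North 7.
Every allocation lies between the lower and upper quota.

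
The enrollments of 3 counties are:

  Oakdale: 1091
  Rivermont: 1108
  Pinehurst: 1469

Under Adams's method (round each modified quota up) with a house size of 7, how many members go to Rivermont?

2

Standard divisor 3668/7 ≈ 524; standard quotas: Oakdale 2.082, Rivermont 2.115, Pinehurst 2.803.
Rounding up gives 3, 3, 3 = 9 seats, so the divisor must be adjusted.
With modified divisor 600: modified quotas Oakdale 1.818, Rivermont 1.847, Pinehurst 2.448.
Rounding up: Oakdale 2, Rivermont 2, Pinehurst 3 (total 7).
Rivermont receives 2.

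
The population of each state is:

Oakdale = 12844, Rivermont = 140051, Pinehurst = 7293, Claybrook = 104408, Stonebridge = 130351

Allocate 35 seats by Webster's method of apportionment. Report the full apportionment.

Oakdale: 1, Rivermont: 12, Pinehurst: 1, Claybrook: 9, Stonebridge: 12

Standard divisor 394947/35 ≈ 11284.2; standard quotas: Oakdale 1.138, Rivermont 12.411, Pinehurst 0.646, Claybrook 9.253, Stonebridge 11.552.
Rounding to the nearest integer gives Oakdale 1, Rivermont 12, Pinehurst 1, Claybrook 9, Stonebridge 12 — total 35, matching the house size, so no adjustment is needed.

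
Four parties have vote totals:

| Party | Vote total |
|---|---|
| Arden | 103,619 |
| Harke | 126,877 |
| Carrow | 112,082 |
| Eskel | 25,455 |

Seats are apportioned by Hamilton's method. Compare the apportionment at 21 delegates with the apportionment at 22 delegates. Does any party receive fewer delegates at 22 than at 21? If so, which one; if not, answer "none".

Eskel

At 21 seats: Arden 6, Harke 7, Carrow 6, Eskel 2.
At 22 seats: Arden 6, Harke 8, Carrow 7, Eskel 1.
Eskel drops from 2 to 1.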